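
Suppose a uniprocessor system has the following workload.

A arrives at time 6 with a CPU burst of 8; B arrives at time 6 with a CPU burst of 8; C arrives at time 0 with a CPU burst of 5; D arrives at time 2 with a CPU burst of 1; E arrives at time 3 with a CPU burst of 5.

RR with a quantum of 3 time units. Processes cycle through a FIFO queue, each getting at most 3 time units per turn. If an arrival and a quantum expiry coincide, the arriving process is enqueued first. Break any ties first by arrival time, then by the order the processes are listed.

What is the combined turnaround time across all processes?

Schedule: | C 0-3 | D 3-4 | E 4-7 | C 7-9 | A 9-12 | B 12-15 | E 15-17 | A 17-20 | B 20-23 | A 23-25 | B 25-27 |
Completion: A=25  B=27  C=9  D=4  E=17
Turnaround (C−A): A=19  B=21  C=9  D=2  E=14
Turnaround = completion − arrival: A=19, B=21, C=9, D=2, E=14
Total turnaround = 19 + 21 + 9 + 2 + 14 = 65

65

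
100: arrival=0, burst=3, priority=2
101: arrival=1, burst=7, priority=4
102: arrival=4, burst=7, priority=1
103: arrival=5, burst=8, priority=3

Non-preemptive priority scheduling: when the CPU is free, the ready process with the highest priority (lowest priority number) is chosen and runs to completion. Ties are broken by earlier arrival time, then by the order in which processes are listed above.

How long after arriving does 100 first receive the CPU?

0

Schedule: | 100 0-3 | 101 3-10 | 102 10-17 | 103 17-25 |
Completion: 100=3  101=10  102=17  103=25
Response(100) = first start − arrival = 0 − 0 = 0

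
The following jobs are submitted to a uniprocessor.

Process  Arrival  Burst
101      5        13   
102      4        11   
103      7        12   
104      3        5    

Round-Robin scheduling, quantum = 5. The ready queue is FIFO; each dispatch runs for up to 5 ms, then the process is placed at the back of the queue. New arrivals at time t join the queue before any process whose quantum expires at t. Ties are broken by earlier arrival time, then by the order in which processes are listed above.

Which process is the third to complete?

101

Gantt: | idle 0-3 | 104 3-8 | 102 8-13 | 101 13-18 | 103 18-23 | 102 23-28 | 101 28-33 | 103 33-38 | 102 38-39 | 101 39-42 | 103 42-44 |
Completion: 101=42  102=39  103=44  104=8
Finish order: 104 → 102 → 101 → 103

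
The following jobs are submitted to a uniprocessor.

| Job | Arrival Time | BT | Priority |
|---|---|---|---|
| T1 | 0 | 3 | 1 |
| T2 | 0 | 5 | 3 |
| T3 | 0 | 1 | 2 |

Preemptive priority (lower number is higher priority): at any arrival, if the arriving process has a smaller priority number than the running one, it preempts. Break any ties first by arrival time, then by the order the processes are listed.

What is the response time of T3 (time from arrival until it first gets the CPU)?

Schedule: | T1 0-3 | T3 3-4 | T2 4-9 |
Completion: T1=3  T2=9  T3=4
Response(T3) = first start − arrival = 3 − 0 = 3

3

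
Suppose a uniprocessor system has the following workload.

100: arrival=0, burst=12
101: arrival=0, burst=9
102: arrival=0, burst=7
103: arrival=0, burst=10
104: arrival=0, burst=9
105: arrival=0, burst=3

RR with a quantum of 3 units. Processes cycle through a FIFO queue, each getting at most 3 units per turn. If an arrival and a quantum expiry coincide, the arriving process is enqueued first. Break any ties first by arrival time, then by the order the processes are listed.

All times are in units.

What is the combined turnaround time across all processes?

Schedule: | 100 0-3 | 101 3-6 | 102 6-9 | 103 9-12 | 104 12-15 | 105 15-18 | 100 18-21 | 101 21-24 | 102 24-27 | 103 27-30 | 104 30-33 | 100 33-36 | 101 36-39 | 102 39-40 | 103 40-43 | 104 43-46 | 100 46-49 | 103 49-50 |
Completion: 100=49  101=39  102=40  103=50  104=46  105=18
Turnaround (C−A): 100=49  101=39  102=40  103=50  104=46  105=18
Turnaround = completion − arrival: 100=49, 101=39, 102=40, 103=50, 104=46, 105=18
Total turnaround = 49 + 39 + 40 + 50 + 46 + 18 = 242

242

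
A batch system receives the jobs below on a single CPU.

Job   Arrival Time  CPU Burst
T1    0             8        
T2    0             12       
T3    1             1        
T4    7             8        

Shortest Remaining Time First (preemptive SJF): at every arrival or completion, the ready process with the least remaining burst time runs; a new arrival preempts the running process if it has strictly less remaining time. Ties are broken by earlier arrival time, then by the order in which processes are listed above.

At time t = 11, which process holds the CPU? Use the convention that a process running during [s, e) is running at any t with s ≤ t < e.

Schedule: | T1 0-1 | T3 1-2 | T1 2-9 | T4 9-17 | T2 17-29 |
Completion: T1=9  T2=29  T3=2  T4=17

T4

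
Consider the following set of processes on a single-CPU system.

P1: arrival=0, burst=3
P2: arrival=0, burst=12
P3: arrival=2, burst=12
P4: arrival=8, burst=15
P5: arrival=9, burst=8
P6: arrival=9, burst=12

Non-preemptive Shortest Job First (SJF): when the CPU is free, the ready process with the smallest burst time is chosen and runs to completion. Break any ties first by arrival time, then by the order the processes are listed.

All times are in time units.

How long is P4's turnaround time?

Schedule: | P1 0-3 | P2 3-15 | P5 15-23 | P3 23-35 | P6 35-47 | P4 47-62 |
Completion: P1=3  P2=15  P3=35  P4=62  P5=23  P6=47
Turnaround(P4) = completion − arrival = 62 − 8 = 54

54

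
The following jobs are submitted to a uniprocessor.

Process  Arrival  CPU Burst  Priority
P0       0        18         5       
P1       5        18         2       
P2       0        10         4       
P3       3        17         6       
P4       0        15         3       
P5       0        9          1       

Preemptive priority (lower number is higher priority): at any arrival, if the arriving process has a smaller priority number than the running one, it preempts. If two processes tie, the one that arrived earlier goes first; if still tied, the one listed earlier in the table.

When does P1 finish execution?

Timeline: | P5 0-9 | P1 9-27 | P4 27-42 | P2 42-52 | P0 52-70 | P3 70-87 |
Completion: P0=70  P1=27  P2=52  P3=87  P4=42  P5=9

27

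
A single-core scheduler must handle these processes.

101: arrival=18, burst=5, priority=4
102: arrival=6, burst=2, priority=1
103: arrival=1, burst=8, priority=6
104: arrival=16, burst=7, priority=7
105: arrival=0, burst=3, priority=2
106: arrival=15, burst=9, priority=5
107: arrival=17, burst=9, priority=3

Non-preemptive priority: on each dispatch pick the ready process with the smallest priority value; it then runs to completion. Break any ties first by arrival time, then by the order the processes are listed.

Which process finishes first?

Schedule: | 105 0-3 | 103 3-11 | 102 11-13 | idle 13-15 | 106 15-24 | 107 24-33 | 101 33-38 | 104 38-45 |
Completion: 101=38  102=13  103=11  104=45  105=3  106=24  107=33
Turnaround (C−A): 101=20  102=7  103=10  104=29  105=3  106=9  107=16
Finish order: 105 → 103 → 102 → 106 → 107 → 101 → 104

105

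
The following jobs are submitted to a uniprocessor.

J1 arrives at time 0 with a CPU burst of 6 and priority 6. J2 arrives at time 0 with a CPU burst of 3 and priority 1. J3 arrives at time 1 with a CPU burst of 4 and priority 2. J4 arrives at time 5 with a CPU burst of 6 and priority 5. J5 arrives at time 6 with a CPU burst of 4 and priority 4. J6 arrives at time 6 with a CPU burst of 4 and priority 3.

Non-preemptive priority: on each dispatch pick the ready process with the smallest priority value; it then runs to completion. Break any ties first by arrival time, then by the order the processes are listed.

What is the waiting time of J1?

Gantt: | J2 0-3 | J3 3-7 | J6 7-11 | J5 11-15 | J4 15-21 | J1 21-27 |
Completion: J1=27  J2=3  J3=7  J4=21  J5=15  J6=11
Turnaround (C−A): J1=27  J2=3  J3=6  J4=16  J5=9  J6=5
Waiting(J1) = turnaround − burst = 27 − 6 = 21

21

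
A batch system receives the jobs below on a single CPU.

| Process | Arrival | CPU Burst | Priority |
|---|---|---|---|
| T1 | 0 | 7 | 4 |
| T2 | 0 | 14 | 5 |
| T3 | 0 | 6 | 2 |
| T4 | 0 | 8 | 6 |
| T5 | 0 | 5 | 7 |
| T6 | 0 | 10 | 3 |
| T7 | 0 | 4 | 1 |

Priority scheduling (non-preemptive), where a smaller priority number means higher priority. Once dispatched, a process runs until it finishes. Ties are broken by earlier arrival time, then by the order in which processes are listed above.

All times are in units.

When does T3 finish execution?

10

Gantt: | T7 0-4 | T3 4-10 | T6 10-20 | T1 20-27 | T2 27-41 | T4 41-49 | T5 49-54 |
Completion: T1=27  T2=41  T3=10  T4=49  T5=54  T6=20  T7=4
Turnaround (C−A): T1=27  T2=41  T3=10  T4=49  T5=54  T6=20  T7=4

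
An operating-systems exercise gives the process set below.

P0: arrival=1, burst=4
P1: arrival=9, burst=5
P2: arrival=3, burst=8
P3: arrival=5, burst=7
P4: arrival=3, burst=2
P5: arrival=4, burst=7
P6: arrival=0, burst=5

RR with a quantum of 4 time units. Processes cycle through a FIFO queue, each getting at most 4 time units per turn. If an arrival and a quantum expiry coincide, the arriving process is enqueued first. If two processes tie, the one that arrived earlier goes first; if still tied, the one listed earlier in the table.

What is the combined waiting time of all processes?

Gantt: | P6 0-4 | P0 4-8 | P2 8-12 | P4 12-14 | P5 14-18 | P6 18-19 | P3 19-23 | P1 23-27 | P2 27-31 | P5 31-34 | P3 34-37 | P1 37-38 |
Completion: P0=8  P1=38  P2=31  P3=37  P4=14  P5=34  P6=19
Turnaround (C−A): P0=7  P1=29  P2=28  P3=32  P4=11  P5=30  P6=19
Waiting = turnaround − burst: P0=3, P1=24, P2=20, P3=25, P4=9, P5=23, P6=14
Total waiting = 3 + 24 + 20 + 25 + 9 + 23 + 14 = 118

118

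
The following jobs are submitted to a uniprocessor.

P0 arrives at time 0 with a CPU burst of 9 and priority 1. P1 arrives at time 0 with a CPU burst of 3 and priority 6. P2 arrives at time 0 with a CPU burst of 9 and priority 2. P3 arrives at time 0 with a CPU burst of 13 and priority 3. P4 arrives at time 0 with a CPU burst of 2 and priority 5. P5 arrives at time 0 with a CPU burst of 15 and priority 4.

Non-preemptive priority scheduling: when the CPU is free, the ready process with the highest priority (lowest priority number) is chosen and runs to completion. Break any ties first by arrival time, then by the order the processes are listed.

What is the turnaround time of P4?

Timeline: | P0 0-9 | P2 9-18 | P3 18-31 | P5 31-46 | P4 46-48 | P1 48-51 |
Completion: P0=9  P1=51  P2=18  P3=31  P4=48  P5=46
Turnaround (C−A): P0=9  P1=51  P2=18  P3=31  P4=48  P5=46
Turnaround(P4) = completion − arrival = 48 − 0 = 48

48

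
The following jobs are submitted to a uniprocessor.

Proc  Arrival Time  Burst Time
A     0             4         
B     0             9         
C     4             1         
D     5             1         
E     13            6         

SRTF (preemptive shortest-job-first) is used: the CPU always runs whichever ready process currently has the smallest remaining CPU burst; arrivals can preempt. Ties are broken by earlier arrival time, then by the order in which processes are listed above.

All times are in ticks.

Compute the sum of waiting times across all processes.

8

Timeline: | A 0-4 | C 4-5 | D 5-6 | B 6-15 | E 15-21 |
Completion: A=4  B=15  C=5  D=6  E=21
Turnaround (C−A): A=4  B=15  C=1  D=1  E=8
Waiting = turnaround − burst: A=0, B=6, C=0, D=0, E=2
Total waiting = 0 + 6 + 0 + 0 + 2 = 8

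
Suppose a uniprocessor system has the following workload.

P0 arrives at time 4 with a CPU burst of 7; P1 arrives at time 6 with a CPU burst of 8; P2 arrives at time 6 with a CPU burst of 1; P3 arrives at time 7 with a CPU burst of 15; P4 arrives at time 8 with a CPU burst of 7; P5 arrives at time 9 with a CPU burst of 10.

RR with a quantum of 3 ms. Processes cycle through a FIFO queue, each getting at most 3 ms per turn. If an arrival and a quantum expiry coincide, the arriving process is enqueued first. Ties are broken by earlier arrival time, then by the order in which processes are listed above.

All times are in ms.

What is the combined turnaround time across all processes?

182

Gantt: | idle 0-4 | P0 4-7 | P1 7-10 | P2 10-11 | P3 11-14 | P0 14-17 | P4 17-20 | P5 20-23 | P1 23-26 | P3 26-29 | P0 29-30 | P4 30-33 | P5 33-36 | P1 36-38 | P3 38-41 | P4 41-42 | P5 42-45 | P3 45-48 | P5 48-49 | P3 49-52 |
Completion: P0=30  P1=38  P2=11  P3=52  P4=42  P5=49
Turnaround (C−A): P0=26  P1=32  P2=5  P3=45  P4=34  P5=40
Turnaround = completion − arrival: P0=26, P1=32, P2=5, P3=45, P4=34, P5=40
Total turnaround = 26 + 32 + 5 + 45 + 34 + 40 = 182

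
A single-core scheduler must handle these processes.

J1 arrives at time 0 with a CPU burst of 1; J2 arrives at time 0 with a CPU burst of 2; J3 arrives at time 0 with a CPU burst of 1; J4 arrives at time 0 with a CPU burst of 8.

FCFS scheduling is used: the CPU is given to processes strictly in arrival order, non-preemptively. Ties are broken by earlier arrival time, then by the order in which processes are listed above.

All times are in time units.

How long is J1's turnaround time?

1

Schedule: | J1 0-1 | J2 1-3 | J3 3-4 | J4 4-12 |
Completion: J1=1  J2=3  J3=4  J4=12
Turnaround (C−A): J1=1  J2=3  J3=4  J4=12
Turnaround(J1) = completion − arrival = 1 − 0 = 1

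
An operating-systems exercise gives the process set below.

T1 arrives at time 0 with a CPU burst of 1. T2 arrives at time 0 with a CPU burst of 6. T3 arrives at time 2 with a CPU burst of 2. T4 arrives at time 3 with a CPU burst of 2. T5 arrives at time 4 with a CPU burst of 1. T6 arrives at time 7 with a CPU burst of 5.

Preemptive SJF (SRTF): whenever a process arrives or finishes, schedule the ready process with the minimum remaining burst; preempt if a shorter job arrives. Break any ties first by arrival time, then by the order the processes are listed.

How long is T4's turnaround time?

Schedule: | T1 0-1 | T2 1-2 | T3 2-4 | T5 4-5 | T4 5-7 | T2 7-12 | T6 12-17 |
Completion: T1=1  T2=12  T3=4  T4=7  T5=5  T6=17
Turnaround(T4) = completion − arrival = 7 − 3 = 4

4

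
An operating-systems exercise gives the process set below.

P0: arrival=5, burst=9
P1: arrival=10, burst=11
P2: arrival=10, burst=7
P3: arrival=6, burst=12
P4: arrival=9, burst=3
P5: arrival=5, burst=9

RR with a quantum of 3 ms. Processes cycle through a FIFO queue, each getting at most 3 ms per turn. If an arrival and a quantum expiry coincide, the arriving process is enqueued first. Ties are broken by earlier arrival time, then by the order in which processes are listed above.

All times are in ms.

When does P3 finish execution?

Schedule: | idle 0-5 | P0 5-8 | P5 8-11 | P3 11-14 | P0 14-17 | P4 17-20 | P1 20-23 | P2 23-26 | P5 26-29 | P3 29-32 | P0 32-35 | P1 35-38 | P2 38-41 | P5 41-44 | P3 44-47 | P1 47-50 | P2 50-51 | P3 51-54 | P1 54-56 |
Completion: P0=35  P1=56  P2=51  P3=54  P4=20  P5=44

54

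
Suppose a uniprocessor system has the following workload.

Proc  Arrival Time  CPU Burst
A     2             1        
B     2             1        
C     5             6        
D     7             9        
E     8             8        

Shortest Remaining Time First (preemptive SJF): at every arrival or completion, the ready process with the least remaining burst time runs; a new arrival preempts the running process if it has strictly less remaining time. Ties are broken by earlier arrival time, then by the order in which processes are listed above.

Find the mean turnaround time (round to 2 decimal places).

8.20

Timeline: | idle 0-2 | A 2-3 | B 3-4 | idle 4-5 | C 5-11 | E 11-19 | D 19-28 |
Completion: A=3  B=4  C=11  D=28  E=19
Turnaround (C−A): A=1  B=2  C=6  D=21  E=11
Turnaround times: A=1, B=2, C=6, D=21, E=11
Average turnaround = (1+2+6+21+11) / 5 = 41/5 = 8.20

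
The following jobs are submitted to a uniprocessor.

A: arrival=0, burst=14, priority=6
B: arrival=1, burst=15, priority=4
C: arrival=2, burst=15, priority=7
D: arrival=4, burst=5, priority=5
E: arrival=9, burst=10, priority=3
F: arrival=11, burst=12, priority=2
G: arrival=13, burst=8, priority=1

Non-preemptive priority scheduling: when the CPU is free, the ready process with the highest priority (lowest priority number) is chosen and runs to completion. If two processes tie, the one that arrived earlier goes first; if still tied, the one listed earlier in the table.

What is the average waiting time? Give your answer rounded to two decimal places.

Schedule: | A 0-14 | G 14-22 | F 22-34 | E 34-44 | B 44-59 | D 59-64 | C 64-79 |
Completion: A=14  B=59  C=79  D=64  E=44  F=34  G=22
Waiting times: A=0, B=43, C=62, D=55, E=25, F=11, G=1
Average waiting = (0+43+62+55+25+11+1) / 7 = 197/7 = 28.14

28.14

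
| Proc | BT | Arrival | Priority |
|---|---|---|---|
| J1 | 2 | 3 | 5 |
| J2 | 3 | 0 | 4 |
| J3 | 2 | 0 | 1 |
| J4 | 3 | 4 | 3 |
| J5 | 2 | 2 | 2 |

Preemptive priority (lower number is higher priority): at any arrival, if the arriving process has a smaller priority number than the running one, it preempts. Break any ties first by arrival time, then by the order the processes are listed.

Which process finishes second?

J5

Timeline: | J3 0-2 | J5 2-4 | J4 4-7 | J2 7-10 | J1 10-12 |
Completion: J1=12  J2=10  J3=2  J4=7  J5=4
Finish order: J3 → J5 → J4 → J2 → J1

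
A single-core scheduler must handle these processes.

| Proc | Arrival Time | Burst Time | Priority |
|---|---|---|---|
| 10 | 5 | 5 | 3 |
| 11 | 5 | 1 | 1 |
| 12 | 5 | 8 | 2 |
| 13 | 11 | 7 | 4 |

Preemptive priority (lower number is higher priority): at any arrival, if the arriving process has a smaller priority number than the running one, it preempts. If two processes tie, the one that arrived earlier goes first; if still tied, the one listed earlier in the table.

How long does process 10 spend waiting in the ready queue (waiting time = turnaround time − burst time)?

9

Timeline: | idle 0-5 | 11 5-6 | 12 6-14 | 10 14-19 | 13 19-26 |
Completion: 10=19  11=6  12=14  13=26
Turnaround (C−A): 10=14  11=1  12=9  13=15
Waiting(10) = turnaround − burst = 14 − 5 = 9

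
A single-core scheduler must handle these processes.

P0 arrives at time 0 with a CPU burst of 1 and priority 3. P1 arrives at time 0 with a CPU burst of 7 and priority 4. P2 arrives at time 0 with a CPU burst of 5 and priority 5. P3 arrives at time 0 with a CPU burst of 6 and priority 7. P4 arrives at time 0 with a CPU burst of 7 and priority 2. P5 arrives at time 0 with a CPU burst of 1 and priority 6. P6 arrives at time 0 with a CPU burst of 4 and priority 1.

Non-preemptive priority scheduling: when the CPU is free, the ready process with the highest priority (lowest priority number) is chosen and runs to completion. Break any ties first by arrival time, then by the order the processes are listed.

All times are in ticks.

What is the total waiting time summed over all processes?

Timeline: | P6 0-4 | P4 4-11 | P0 11-12 | P1 12-19 | P2 19-24 | P5 24-25 | P3 25-31 |
Completion: P0=12  P1=19  P2=24  P3=31  P4=11  P5=25  P6=4
Turnaround (C−A): P0=12  P1=19  P2=24  P3=31  P4=11  P5=25  P6=4
Waiting = turnaround − burst: P0=11, P1=12, P2=19, P3=25, P4=4, P5=24, P6=0
Total waiting = 11 + 12 + 19 + 25 + 4 + 24 + 0 = 95

95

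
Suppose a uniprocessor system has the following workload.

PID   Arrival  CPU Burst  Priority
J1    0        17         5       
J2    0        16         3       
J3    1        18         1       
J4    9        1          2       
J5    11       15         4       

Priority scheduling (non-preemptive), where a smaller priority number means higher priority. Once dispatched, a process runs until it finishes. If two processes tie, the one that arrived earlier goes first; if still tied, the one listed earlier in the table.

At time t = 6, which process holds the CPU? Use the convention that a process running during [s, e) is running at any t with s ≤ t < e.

J2

Gantt: | J2 0-16 | J3 16-34 | J4 34-35 | J5 35-50 | J1 50-67 |
Completion: J1=67  J2=16  J3=34  J4=35  J5=50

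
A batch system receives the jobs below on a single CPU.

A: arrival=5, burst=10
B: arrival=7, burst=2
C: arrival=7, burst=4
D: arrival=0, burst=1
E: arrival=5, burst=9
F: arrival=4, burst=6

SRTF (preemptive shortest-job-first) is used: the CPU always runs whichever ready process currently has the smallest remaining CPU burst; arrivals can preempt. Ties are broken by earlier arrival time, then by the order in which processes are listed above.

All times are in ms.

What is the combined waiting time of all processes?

Schedule: | D 0-1 | idle 1-4 | F 4-7 | B 7-9 | F 9-12 | C 12-16 | E 16-25 | A 25-35 |
Completion: A=35  B=9  C=16  D=1  E=25  F=12
Turnaround (C−A): A=30  B=2  C=9  D=1  E=20  F=8
Waiting = turnaround − burst: A=20, B=0, C=5, D=0, E=11, F=2
Total waiting = 20 + 0 + 5 + 0 + 11 + 2 = 38

38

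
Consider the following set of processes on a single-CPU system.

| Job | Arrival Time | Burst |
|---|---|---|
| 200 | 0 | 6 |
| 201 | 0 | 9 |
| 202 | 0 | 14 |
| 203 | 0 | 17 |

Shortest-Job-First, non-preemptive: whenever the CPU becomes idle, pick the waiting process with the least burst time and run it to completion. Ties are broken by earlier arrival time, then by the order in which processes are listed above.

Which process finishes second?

201

Gantt: | 200 0-6 | 201 6-15 | 202 15-29 | 203 29-46 |
Completion: 200=6  201=15  202=29  203=46
Turnaround (C−A): 200=6  201=15  202=29  203=46
Finish order: 200 → 201 → 202 → 203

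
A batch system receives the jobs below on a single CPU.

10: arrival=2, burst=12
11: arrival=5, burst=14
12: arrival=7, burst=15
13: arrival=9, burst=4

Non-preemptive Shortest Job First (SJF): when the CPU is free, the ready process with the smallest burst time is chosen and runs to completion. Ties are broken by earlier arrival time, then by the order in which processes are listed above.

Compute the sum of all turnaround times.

Timeline: | idle 0-2 | 10 2-14 | 13 14-18 | 11 18-32 | 12 32-47 |
Completion: 10=14  11=32  12=47  13=18
Turnaround (C−A): 10=12  11=27  12=40  13=9
Turnaround = completion − arrival: 10=12, 11=27, 12=40, 13=9
Total turnaround = 12 + 27 + 40 + 9 = 88

88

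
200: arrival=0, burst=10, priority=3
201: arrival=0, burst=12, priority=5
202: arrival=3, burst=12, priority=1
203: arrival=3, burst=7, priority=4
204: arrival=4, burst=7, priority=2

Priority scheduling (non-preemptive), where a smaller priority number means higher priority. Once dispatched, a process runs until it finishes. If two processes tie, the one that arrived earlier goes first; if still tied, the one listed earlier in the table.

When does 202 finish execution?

22

Gantt: | 200 0-10 | 202 10-22 | 204 22-29 | 203 29-36 | 201 36-48 |
Completion: 200=10  201=48  202=22  203=36  204=29
Turnaround (C−A): 200=10  201=48  202=19  203=33  204=25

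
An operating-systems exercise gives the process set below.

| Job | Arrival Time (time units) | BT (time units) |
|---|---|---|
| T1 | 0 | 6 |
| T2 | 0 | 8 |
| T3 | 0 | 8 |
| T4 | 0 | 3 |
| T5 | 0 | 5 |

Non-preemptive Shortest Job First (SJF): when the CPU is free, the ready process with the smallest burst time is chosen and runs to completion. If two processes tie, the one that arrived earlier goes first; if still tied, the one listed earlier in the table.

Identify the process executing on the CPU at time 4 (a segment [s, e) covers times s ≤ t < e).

Timeline: | T4 0-3 | T5 3-8 | T1 8-14 | T2 14-22 | T3 22-30 |
Completion: T1=14  T2=22  T3=30  T4=3  T5=8
Turnaround (C−A): T1=14  T2=22  T3=30  T4=3  T5=8

T5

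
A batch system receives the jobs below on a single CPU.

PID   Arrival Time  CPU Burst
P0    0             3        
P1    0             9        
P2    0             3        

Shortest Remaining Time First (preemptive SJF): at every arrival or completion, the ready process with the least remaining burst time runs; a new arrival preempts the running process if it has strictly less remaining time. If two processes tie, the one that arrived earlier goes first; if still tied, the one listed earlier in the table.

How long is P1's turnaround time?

15

Gantt: | P0 0-3 | P2 3-6 | P1 6-15 |
Completion: P0=3  P1=15  P2=6
Turnaround (C−A): P0=3  P1=15  P2=6
Turnaround(P1) = completion − arrival = 15 − 0 = 15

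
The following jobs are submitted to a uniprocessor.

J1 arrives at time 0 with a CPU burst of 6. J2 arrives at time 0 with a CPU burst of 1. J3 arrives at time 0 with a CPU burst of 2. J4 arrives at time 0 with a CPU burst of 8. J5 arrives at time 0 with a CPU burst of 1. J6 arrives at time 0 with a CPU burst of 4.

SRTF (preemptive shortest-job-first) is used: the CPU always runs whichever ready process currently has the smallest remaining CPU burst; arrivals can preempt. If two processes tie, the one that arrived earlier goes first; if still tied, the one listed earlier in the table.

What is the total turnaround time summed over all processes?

51

Timeline: | J2 0-1 | J5 1-2 | J3 2-4 | J6 4-8 | J1 8-14 | J4 14-22 |
Completion: J1=14  J2=1  J3=4  J4=22  J5=2  J6=8
Turnaround = completion − arrival: J1=14, J2=1, J3=4, J4=22, J5=2, J6=8
Total turnaround = 14 + 1 + 4 + 22 + 2 + 8 = 51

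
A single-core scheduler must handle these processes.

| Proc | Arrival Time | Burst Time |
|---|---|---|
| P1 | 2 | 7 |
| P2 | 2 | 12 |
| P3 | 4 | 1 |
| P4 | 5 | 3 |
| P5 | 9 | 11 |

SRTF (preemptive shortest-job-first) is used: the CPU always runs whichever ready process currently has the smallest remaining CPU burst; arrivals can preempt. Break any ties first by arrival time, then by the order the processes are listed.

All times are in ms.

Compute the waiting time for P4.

0

Gantt: | idle 0-2 | P1 2-4 | P3 4-5 | P4 5-8 | P1 8-13 | P5 13-24 | P2 24-36 |
Completion: P1=13  P2=36  P3=5  P4=8  P5=24
Turnaround (C−A): P1=11  P2=34  P3=1  P4=3  P5=15
Waiting(P4) = turnaround − burst = 3 − 3 = 0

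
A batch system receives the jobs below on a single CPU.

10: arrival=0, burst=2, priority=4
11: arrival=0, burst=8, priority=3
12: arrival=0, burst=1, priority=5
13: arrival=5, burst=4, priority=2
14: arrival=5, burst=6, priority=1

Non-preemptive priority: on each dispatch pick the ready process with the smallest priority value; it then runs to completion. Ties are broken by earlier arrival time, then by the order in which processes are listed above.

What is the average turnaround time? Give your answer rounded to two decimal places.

Timeline: | 11 0-8 | 14 8-14 | 13 14-18 | 10 18-20 | 12 20-21 |
Completion: 10=20  11=8  12=21  13=18  14=14
Turnaround times: 10=20, 11=8, 12=21, 13=13, 14=9
Average turnaround = (20+8+21+13+9) / 5 = 71/5 = 14.20

14.20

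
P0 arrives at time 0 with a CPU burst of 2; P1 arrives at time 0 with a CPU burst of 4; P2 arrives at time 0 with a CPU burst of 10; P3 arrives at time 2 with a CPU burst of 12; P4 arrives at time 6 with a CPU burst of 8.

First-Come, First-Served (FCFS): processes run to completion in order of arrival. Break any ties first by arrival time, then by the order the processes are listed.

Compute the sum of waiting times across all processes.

Gantt: | P0 0-2 | P1 2-6 | P2 6-16 | P3 16-28 | P4 28-36 |
Completion: P0=2  P1=6  P2=16  P3=28  P4=36
Waiting = turnaround − burst: P0=0, P1=2, P2=6, P3=14, P4=22
Total waiting = 0 + 2 + 6 + 14 + 22 = 44

44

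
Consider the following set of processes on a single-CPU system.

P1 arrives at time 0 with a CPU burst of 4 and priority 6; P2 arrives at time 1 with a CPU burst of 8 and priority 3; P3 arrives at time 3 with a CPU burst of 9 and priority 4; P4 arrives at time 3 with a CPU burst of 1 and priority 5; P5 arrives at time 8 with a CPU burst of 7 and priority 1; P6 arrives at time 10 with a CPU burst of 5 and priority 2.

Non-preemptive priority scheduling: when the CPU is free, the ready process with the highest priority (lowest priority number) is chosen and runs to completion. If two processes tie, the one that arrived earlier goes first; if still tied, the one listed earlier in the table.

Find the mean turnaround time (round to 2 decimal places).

16.83

Timeline: | P1 0-4 | P2 4-12 | P5 12-19 | P6 19-24 | P3 24-33 | P4 33-34 |
Completion: P1=4  P2=12  P3=33  P4=34  P5=19  P6=24
Turnaround (C−A): P1=4  P2=11  P3=30  P4=31  P5=11  P6=14
Turnaround times: P1=4, P2=11, P3=30, P4=31, P5=11, P6=14
Average turnaround = (4+11+30+31+11+14) / 6 = 101/6 = 16.83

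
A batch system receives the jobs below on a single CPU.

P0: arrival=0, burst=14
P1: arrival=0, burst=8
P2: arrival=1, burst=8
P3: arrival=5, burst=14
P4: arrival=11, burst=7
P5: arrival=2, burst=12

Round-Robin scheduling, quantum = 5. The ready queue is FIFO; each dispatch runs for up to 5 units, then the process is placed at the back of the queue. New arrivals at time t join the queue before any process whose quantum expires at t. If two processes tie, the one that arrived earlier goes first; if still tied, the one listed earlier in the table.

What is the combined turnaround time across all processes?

289

Timeline: | P0 0-5 | P1 5-10 | P2 10-15 | P5 15-20 | P3 20-25 | P0 25-30 | P1 30-33 | P4 33-38 | P2 38-41 | P5 41-46 | P3 46-51 | P0 51-55 | P4 55-57 | P5 57-59 | P3 59-63 |
Completion: P0=55  P1=33  P2=41  P3=63  P4=57  P5=59
Turnaround = completion − arrival: P0=55, P1=33, P2=40, P3=58, P4=46, P5=57
Total turnaround = 55 + 33 + 40 + 58 + 46 + 57 = 289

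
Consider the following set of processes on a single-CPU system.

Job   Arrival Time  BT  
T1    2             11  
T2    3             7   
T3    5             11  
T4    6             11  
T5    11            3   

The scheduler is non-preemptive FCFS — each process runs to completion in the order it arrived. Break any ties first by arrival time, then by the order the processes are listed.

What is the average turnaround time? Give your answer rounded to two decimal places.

Gantt: | idle 0-2 | T1 2-13 | T2 13-20 | T3 20-31 | T4 31-42 | T5 42-45 |
Completion: T1=13  T2=20  T3=31  T4=42  T5=45
Turnaround times: T1=11, T2=17, T3=26, T4=36, T5=34
Average turnaround = (11+17+26+36+34) / 5 = 124/5 = 24.80

24.80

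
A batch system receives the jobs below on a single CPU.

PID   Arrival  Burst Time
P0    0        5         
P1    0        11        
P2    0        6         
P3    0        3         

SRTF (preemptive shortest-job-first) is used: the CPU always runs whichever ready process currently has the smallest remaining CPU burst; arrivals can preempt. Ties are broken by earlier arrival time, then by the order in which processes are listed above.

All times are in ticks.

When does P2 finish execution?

14

Timeline: | P3 0-3 | P0 3-8 | P2 8-14 | P1 14-25 |
Completion: P0=8  P1=25  P2=14  P3=3
Turnaround (C−A): P0=8  P1=25  P2=14  P3=3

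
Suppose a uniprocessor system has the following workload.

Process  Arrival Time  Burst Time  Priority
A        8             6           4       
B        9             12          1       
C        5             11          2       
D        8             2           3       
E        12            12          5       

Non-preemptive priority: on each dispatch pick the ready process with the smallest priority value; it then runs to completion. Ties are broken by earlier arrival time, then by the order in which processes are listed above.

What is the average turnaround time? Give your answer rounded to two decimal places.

23.20

Timeline: | idle 0-5 | C 5-16 | B 16-28 | D 28-30 | A 30-36 | E 36-48 |
Completion: A=36  B=28  C=16  D=30  E=48
Turnaround times: A=28, B=19, C=11, D=22, E=36
Average turnaround = (28+19+11+22+36) / 5 = 116/5 = 23.20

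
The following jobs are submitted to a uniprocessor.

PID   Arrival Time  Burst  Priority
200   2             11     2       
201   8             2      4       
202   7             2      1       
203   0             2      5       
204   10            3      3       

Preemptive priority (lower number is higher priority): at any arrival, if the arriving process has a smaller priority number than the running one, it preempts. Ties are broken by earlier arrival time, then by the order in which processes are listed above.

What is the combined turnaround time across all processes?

37

Timeline: | 203 0-2 | 200 2-7 | 202 7-9 | 200 9-15 | 204 15-18 | 201 18-20 |
Completion: 200=15  201=20  202=9  203=2  204=18
Turnaround (C−A): 200=13  201=12  202=2  203=2  204=8
Turnaround = completion − arrival: 200=13, 201=12, 202=2, 203=2, 204=8
Total turnaround = 13 + 12 + 2 + 2 + 8 = 37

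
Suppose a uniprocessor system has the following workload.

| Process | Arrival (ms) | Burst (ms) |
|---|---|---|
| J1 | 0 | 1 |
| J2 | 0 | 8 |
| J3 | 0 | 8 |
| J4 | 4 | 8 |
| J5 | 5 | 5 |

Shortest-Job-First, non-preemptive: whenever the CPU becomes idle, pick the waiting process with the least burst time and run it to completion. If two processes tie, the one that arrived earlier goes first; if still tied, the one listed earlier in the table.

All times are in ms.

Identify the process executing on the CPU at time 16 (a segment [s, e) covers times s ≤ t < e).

J3

Schedule: | J1 0-1 | J2 1-9 | J5 9-14 | J3 14-22 | J4 22-30 |
Completion: J1=1  J2=9  J3=22  J4=30  J5=14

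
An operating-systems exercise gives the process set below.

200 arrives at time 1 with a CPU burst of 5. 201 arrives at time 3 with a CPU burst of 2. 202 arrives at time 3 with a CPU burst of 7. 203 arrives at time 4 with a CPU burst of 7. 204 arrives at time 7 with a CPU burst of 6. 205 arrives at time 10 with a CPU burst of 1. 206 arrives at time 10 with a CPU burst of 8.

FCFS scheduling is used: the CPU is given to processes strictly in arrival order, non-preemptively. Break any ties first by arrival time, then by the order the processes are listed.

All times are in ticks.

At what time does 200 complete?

6

Schedule: | idle 0-1 | 200 1-6 | 201 6-8 | 202 8-15 | 203 15-22 | 204 22-28 | 205 28-29 | 206 29-37 |
Completion: 200=6  201=8  202=15  203=22  204=28  205=29  206=37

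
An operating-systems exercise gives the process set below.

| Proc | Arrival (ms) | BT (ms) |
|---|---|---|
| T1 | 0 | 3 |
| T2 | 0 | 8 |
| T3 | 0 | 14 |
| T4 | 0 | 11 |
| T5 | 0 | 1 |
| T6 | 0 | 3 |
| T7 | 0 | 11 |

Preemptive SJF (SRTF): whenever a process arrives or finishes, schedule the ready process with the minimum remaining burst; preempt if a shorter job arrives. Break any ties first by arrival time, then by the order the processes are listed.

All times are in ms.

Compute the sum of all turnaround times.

Schedule: | T5 0-1 | T1 1-4 | T6 4-7 | T2 7-15 | T4 15-26 | T7 26-37 | T3 37-51 |
Completion: T1=4  T2=15  T3=51  T4=26  T5=1  T6=7  T7=37
Turnaround = completion − arrival: T1=4, T2=15, T3=51, T4=26, T5=1, T6=7, T7=37
Total turnaround = 4 + 15 + 51 + 26 + 1 + 7 + 37 = 141

141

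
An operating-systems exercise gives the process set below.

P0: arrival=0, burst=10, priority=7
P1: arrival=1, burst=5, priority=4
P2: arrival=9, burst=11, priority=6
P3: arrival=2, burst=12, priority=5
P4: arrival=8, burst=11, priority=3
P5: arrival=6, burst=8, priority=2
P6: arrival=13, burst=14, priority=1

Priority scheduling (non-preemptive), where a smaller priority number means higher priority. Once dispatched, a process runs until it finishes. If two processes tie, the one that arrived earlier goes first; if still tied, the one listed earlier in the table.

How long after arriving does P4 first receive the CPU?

Timeline: | P0 0-10 | P5 10-18 | P6 18-32 | P4 32-43 | P1 43-48 | P3 48-60 | P2 60-71 |
Completion: P0=10  P1=48  P2=71  P3=60  P4=43  P5=18  P6=32
Turnaround (C−A): P0=10  P1=47  P2=62  P3=58  P4=35  P5=12  P6=19
Response(P4) = first start − arrival = 32 − 8 = 24

24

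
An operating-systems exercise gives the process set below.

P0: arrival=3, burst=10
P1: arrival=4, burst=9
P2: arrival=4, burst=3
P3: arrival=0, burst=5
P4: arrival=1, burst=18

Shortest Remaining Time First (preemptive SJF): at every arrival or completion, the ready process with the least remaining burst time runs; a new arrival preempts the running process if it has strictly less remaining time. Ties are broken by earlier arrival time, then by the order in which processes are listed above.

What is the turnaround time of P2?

Gantt: | P3 0-5 | P2 5-8 | P1 8-17 | P0 17-27 | P4 27-45 |
Completion: P0=27  P1=17  P2=8  P3=5  P4=45
Turnaround (C−A): P0=24  P1=13  P2=4  P3=5  P4=44
Turnaround(P2) = completion − arrival = 8 − 4 = 4

4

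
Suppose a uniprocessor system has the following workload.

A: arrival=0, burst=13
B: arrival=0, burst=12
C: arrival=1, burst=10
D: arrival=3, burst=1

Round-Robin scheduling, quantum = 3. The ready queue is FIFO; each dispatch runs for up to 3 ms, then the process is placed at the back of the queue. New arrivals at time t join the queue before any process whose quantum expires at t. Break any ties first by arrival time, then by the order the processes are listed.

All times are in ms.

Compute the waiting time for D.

6

Schedule: | A 0-3 | B 3-6 | C 6-9 | D 9-10 | A 10-13 | B 13-16 | C 16-19 | A 19-22 | B 22-25 | C 25-28 | A 28-31 | B 31-34 | C 34-35 | A 35-36 |
Completion: A=36  B=34  C=35  D=10
Turnaround (C−A): A=36  B=34  C=34  D=7
Waiting(D) = turnaround − burst = 7 − 1 = 6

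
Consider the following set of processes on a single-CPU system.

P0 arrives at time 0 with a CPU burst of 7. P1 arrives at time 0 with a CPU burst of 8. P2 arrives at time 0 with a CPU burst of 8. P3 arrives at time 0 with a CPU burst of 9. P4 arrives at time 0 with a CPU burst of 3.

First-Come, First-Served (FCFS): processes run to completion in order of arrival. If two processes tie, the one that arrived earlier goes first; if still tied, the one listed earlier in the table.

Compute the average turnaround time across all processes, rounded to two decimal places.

22.40

Timeline: | P0 0-7 | P1 7-15 | P2 15-23 | P3 23-32 | P4 32-35 |
Completion: P0=7  P1=15  P2=23  P3=32  P4=35
Turnaround (C−A): P0=7  P1=15  P2=23  P3=32  P4=35
Turnaround times: P0=7, P1=15, P2=23, P3=32, P4=35
Average turnaround = (7+15+23+32+35) / 5 = 112/5 = 22.40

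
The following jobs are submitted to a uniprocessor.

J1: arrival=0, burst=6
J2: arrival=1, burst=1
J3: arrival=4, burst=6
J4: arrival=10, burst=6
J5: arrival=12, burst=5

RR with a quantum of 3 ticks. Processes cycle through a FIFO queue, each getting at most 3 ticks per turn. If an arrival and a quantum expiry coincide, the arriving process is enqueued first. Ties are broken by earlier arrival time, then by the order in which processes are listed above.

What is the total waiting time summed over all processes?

22

Timeline: | J1 0-3 | J2 3-4 | J1 4-7 | J3 7-10 | J4 10-13 | J3 13-16 | J5 16-19 | J4 19-22 | J5 22-24 |
Completion: J1=7  J2=4  J3=16  J4=22  J5=24
Waiting = turnaround − burst: J1=1, J2=2, J3=6, J4=6, J5=7
Total waiting = 1 + 2 + 6 + 6 + 7 = 22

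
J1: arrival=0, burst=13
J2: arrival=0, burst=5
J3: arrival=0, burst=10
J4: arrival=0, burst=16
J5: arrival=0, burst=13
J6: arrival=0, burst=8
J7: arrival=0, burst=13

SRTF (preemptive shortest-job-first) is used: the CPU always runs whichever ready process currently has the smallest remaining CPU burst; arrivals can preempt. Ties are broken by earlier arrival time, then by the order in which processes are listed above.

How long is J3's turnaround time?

23

Timeline: | J2 0-5 | J6 5-13 | J3 13-23 | J1 23-36 | J5 36-49 | J7 49-62 | J4 62-78 |
Completion: J1=36  J2=5  J3=23  J4=78  J5=49  J6=13  J7=62
Turnaround(J3) = completion − arrival = 23 − 0 = 23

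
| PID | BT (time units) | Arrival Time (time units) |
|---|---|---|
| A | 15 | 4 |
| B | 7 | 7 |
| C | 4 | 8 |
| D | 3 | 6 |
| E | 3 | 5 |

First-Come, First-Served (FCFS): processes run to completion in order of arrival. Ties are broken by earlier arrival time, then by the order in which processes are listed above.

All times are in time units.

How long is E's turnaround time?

17

Timeline: | idle 0-4 | A 4-19 | E 19-22 | D 22-25 | B 25-32 | C 32-36 |
Completion: A=19  B=32  C=36  D=25  E=22
Turnaround (C−A): A=15  B=25  C=28  D=19  E=17
Turnaround(E) = completion − arrival = 22 − 5 = 17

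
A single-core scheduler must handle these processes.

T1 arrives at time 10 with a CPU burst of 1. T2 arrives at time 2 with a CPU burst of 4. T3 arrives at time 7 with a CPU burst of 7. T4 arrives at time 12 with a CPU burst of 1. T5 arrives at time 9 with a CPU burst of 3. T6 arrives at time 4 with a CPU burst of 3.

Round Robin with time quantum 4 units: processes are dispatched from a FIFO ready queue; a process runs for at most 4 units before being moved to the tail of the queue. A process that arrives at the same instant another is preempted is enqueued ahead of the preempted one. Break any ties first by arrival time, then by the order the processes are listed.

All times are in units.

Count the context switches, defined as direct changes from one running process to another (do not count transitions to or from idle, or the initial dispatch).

6

Gantt: | idle 0-2 | T2 2-6 | T6 6-9 | T3 9-13 | T5 13-16 | T1 16-17 | T4 17-18 | T3 18-21 |
Completion: T1=17  T2=6  T3=21  T4=18  T5=16  T6=9
Turnaround (C−A): T1=7  T2=4  T3=14  T4=6  T5=7  T6=5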